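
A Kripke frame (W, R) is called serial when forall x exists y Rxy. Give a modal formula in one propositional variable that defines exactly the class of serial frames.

□ψ → ◇ψ

This is seriality; the standard corresponding axiom is D: □ψ → ◇ψ.
Suppose □ψ→◇ψ is valid. At any x set V(ψ)=W. Then □ψ at x, so ◇ψ at x, so x has a successor.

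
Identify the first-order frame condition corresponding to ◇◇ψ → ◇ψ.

This is frame-equivalent to □ψ → □□ψ (substitute ¬ψ for ψ and contrapose).
Suppose □ψ→□□ψ is valid. Take Rxy, Ryz and set V(ψ)={w : Rxw}. Then □ψ at x, so □□ψ at x, so □ψ at y, so ψ at z, i.e. Rxz.
The converse is a direct semantic check.
Frame condition: ∀x ∀y ∀z (Rxy ∧ Ryz → Rxz).

Transitivity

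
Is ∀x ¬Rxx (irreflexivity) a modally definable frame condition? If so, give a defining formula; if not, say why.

No — not modally definable

If a class were modally definable it would be closed under surjective bounded morphisms (Goldblatt–Thomason).
The 2-cycle (worlds w0,w1 with w0→w1→w0) is irreflexive, and the map sending every world to a single reflexive point • is a surjective bounded morphism (forth: every edge maps to (•,•); back: every world has a successor). So any modal formula valid on the 2-cycle is also valid on the reflexive point, which is not irreflexive.
So no modal formula (or set of formulas) defines exactly the irreflexive frames.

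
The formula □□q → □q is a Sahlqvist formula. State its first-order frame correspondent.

Suppose □□q→□q is valid. Take Rxy and set V(q)={w : xR²w}. Then □□q at x, so □q at x, so q at y, i.e. ∃z(Rxz∧Rzy).
Conversely, any frame satisfying ∀x ∀y (Rxy → ∃z (Rxz ∧ Rzy)) validates the schema.
Frame condition: ∀x ∀y (Rxy → ∃z (Rxz ∧ Rzy)).

density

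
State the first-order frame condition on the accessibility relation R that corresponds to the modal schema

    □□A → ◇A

∀x ∃w (xR²w ∧ xRw)

This is a Sahlqvist (Geach-type) schema ◇^0□^2A → □^0◇^1A.
Minimal-valuation argument: fix x; take any y with xR^0y and any z with xR^0z. Set V(A) to the set of worlds R-reachable from y in exactly 2 steps. Then □^2A holds at y, so the antecedent holds at x; validity forces ◇^1A at z, giving a w with zR^1w and yR^2w.
First-order correspondent: ∀x ∃w (xR²w ∧ xRw).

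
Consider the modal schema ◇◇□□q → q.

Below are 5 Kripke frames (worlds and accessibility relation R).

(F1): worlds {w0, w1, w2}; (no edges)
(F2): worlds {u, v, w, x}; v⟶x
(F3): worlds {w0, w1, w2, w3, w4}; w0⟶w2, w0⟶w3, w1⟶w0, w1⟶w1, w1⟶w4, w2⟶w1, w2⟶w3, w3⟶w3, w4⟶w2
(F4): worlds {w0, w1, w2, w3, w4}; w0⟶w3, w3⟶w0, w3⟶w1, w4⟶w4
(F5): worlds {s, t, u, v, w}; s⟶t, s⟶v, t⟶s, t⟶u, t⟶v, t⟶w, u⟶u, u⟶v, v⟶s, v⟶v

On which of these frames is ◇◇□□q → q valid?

This is the axiom for a generalized confluence (Geach) condition; its first-order frame correspondent is ∀x ∀y (xR²y → ∃w (yR²w ∧ x = w)).
(F1): holds.
(F2): holds.
(F3): fails — w0R²w3 but no w with w3R²w and w0=w.
(F4): fails — w0R²w1 but no w with w1R²w and w0=w.
(F5): fails — sR²w but no w* with wR²w* and s=w*.
Valid on: (F1), (F2).

(F1), (F2)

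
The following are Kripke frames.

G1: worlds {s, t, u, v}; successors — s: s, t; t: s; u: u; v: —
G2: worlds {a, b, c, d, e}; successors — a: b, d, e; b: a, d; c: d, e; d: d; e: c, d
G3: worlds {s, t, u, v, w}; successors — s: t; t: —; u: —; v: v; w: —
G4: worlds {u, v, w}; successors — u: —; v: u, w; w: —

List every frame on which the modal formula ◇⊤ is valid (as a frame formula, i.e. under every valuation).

This is the axiom for seriality; its first-order frame correspondent is ∀x ∃y Rxy.
G1: fails — world v has no successor.
G2: condition met.
G3: fails — world t has no successor.
G4: fails — world u has no successor.
Valid on: G2.

G2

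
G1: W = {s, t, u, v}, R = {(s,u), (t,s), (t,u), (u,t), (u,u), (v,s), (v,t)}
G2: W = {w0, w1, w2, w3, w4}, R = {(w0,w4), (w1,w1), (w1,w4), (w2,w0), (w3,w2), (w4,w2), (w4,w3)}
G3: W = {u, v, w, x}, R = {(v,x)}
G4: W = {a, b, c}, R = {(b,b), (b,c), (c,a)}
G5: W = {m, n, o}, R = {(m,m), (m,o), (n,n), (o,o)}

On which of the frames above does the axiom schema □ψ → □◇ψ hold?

G5

This is the axiom for a generalized confluence (Geach) condition; its first-order frame correspondent is ∀x ∀z (xRz → ∃w (xRw ∧ zRw)).
G1: fails — vRs but no w with vRw and sRw.
G2: fails — w0Rw4 but no w with w0Rw and w4Rw.
G3: fails — vRx but no t with vRt and xRt.
G4: fails — bRc but no w with bRw and cRw.
G5: condition met.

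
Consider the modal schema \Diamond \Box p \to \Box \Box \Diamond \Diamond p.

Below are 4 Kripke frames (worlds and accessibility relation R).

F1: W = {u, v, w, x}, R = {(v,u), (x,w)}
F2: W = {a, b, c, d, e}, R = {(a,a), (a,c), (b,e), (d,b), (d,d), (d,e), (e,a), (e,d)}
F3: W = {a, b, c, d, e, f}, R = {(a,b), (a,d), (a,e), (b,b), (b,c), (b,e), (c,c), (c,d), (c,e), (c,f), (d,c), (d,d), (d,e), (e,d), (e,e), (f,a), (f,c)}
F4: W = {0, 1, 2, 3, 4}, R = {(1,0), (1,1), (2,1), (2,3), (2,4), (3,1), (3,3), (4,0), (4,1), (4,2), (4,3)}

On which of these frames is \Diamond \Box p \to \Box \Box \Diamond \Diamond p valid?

F1, F3

Frame correspondent (Sahlqvist): \forall x \forall y \forall z ((xRy \wedge x R^2 z) \to \exists w (yRw \wedge z R^2 w)) — i.e. a generalized confluence (Geach) condition.
F1: condition met.
F2: fails — aRa, aR²c but no w with aRw and cR²w.
F3: condition met.
F4: fails — 1R0, 1R²0 but no w with 0Rw and 0R²w.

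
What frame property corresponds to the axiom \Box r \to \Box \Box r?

transitivity: \forall x \forall y \forall z (Rxy \wedge Ryz \to Rxz)

This schema is the 4 axiom.
Its frame correspondent is transitivity — \forall x \forall y \forall z (Rxy \wedge Ryz \to Rxz).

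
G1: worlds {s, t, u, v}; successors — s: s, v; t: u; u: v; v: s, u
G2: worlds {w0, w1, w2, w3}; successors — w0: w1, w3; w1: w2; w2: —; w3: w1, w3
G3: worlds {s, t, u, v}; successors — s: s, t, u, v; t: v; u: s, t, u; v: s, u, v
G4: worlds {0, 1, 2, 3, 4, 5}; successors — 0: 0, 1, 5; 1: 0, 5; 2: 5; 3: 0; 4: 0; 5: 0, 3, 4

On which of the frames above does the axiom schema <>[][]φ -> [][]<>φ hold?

G1, G3, G4

This is the axiom for a generalized confluence (Geach) condition; its first-order frame correspondent is forall x forall y forall z ((xRy & x R^2 z) -> exists w (y R^2 w & zRw)).
G1: holds.
G2: fails — w0Rw1, w0R²w1 but no w with w1R²w and w1Rw.
G3: holds.
G4: holds.
Valid on: G1, G3, G4.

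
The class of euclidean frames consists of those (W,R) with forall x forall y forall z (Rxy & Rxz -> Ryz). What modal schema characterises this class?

This is the Euclidean property; the standard corresponding axiom is 5: ◇ψ → □◇ψ.

◇ψ → □◇ψ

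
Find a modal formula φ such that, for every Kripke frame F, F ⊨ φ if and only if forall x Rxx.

□p → p

The condition is reflexivity. The T schema □p → p defines it.
Suppose □p→p is valid. At any x set V(p)={w : Rxw}. Then □p holds at x, so p holds at x, i.e. Rxx.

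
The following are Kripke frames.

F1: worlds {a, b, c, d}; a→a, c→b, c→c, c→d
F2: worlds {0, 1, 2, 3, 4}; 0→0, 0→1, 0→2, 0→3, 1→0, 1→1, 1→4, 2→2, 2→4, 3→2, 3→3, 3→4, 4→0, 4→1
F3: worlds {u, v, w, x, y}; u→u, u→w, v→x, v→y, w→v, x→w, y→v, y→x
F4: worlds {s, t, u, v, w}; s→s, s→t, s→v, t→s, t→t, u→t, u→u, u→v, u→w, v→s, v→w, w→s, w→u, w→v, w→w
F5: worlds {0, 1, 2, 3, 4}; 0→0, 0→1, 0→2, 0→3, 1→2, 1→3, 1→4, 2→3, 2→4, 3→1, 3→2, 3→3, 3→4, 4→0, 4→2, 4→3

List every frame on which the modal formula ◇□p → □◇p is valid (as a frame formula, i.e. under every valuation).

F4, F5

Frame correspondent (Sahlqvist): ∀x ∀y ∀z (Rxy ∧ Rxz → ∃w (Ryw ∧ Rzw)) — i.e. convergence.
F1: fails — Rcc and Rcb but c and b have no common successor.
F2: fails — R22 and R24 but 2 and 4 have no common successor.
F3: fails — Ruw and Ruu but w and u have no common successor.
F4: satisfies the condition.
F5: satisfies the condition.
Valid on: F4, F5.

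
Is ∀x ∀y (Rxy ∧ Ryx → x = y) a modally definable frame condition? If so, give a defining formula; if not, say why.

No — not modally definable

Modal frame validity is preserved under surjective bounded morphisms.
The 6-cycle (worlds 0,1,2,3,4,5 with 0→1→2→3→4→5→0) is antisymmetric. Sending even-indexed worlds to a and odd-indexed worlds to b is a surjective bounded morphism onto the two-world frame with a↔b, which is not antisymmetric.
Hence antisymmetry is not modally definable.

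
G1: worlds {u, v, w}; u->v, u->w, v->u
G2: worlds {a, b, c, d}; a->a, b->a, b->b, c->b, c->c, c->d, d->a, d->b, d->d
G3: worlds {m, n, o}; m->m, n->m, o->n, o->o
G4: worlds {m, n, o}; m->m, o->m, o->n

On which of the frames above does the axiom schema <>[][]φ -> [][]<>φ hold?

G2

Frame correspondent (Sahlqvist): forall x forall y forall z ((xRy & x R^2 z) -> exists w (y R^2 w & zRw)) — i.e. a generalized confluence (Geach) condition.
G1: fails — uRw, uR²u but no t with wR²t and uRt.
G2: ✓.
G3: fails — oRn, oR²o but no w with nR²w and oRw.
G4: fails — oRn, oR²m but no w with nR²w and mRw.
Valid on: G2.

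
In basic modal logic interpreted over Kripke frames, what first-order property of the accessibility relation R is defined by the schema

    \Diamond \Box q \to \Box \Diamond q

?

convergence: \forall x \forall y \forall z (Rxy \wedge Rxz \to \exists w (Ryw \wedge Rzw))

This is the .2 axiom.
Its frame correspondent is convergence — \forall x \forall y \forall z (Rxy \wedge Rxz \to \exists w (Ryw \wedge Rzw)).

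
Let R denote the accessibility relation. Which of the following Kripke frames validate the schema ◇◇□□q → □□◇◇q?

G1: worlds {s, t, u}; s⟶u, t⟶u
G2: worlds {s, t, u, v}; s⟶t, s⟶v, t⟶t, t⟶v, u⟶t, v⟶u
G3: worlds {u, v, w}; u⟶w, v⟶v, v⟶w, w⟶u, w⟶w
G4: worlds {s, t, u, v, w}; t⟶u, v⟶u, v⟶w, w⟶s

Frame correspondent (Sahlqvist): ∀x ∀y ∀z ((xR²y ∧ xR²z) → ∃w (yR²w ∧ zR²w)) — i.e. a generalized confluence (Geach) condition.
G1: holds.
G2: holds.
G3: holds.
G4: fails — vR²s, vR²s but no w* with sR²w* and sR²w*.
Valid on: G1, G2, G3.

G1, G2, G3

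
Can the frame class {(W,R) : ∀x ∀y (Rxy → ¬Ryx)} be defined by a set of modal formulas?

Modal frame validity is preserved under surjective bounded morphisms.
The 4-cycle (worlds w0,w1,w2,w3 with w0→w1→w2→w3→w0) is asymmetric. Mapping every world to a single reflexive point • is a surjective bounded morphism, and the reflexive point is not asymmetric (R•• but asymmetry requires ¬R••).
So no modal formula (or set of formulas) defines exactly the asymmetric frames.

No — not modally definable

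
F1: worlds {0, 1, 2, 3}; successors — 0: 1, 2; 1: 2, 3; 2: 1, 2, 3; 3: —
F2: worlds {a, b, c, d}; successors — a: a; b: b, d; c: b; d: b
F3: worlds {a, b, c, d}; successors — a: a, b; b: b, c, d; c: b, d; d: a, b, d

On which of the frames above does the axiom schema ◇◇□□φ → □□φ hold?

F2, F3

Frame correspondent (Sahlqvist): ∀x ∀y ∀z ((xR²y ∧ xR²z) → ∃w (yR²w ∧ z = w)) — i.e. a generalized confluence (Geach) condition.
F1: fails — 0R²3, 0R²1 but no w with 3R²w and 1=w.
F2: ✓.
F3: ✓.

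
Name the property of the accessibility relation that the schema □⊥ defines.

Emptiness of R

□⊥ is valid iff no world has any successor (otherwise □⊥ fails at any world with one).
Conversely, any frame satisfying ∀x ∀y ¬Rxy validates the schema.
Frame condition: ∀x ∀y ¬Rxy.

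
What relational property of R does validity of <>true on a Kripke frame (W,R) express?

seriality

◇⊤ holds at w iff w has a successor, so frame-validity of ◇⊤ is exactly seriality. Equivalently via □A → ◇A:
Suppose □A→◇A is valid. At any x set V(A)=W. Then □A at x, so ◇A at x, so x has a successor.
Conversely, on a frame with seriality the schema holds at every world under every valuation.
So the correspondent is seriality.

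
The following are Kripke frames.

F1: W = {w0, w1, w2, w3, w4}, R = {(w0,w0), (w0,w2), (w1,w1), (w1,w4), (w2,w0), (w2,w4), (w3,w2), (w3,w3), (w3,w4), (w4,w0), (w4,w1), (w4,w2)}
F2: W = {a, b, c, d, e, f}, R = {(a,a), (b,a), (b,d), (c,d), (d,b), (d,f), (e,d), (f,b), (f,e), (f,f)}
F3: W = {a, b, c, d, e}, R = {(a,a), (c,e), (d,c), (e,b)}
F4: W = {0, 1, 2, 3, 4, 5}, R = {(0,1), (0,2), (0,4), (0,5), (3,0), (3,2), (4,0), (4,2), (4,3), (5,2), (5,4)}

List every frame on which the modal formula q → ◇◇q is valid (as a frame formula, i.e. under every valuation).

F1

The schema corresponds to a generalized confluence (Geach) condition: ∀x ∃w (x = w ∧ xR²w).
F1: condition met.
F2: fails — at c but no w with c=w and cR²w.
F3: fails — at b but no w with b=w and bR²w.
F4: fails — at 1 but no w with 1=w and 1R²w.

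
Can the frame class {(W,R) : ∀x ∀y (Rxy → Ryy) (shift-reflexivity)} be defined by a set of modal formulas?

Yes — defined by □(□q → q)

This is a Sahlqvist condition; the T□ axiom □(□q → q) defines it.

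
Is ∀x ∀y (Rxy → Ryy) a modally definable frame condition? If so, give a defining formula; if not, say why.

This is a Sahlqvist condition; the T□ axiom □(□q → q) defines it.
Suppose □(□q→q) is valid. Take Rxy and set V(q)={w : Ryw}. Then at y, □q holds; since □(□q→q) at x, □q→q at y, so q at y, i.e. Ryy.

Yes — defined by □(□q → q)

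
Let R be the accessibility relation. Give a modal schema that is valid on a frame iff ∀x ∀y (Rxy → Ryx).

The condition is symmetry. The B schema q → □◇q defines it.
Suppose q→□◇q is valid. Take Rxy and set V(q)={x}. Then q at x, so □◇q at x, so ◇q at y, so some z with Ryz has q; z=x, i.e. Ryx.

q → □◇q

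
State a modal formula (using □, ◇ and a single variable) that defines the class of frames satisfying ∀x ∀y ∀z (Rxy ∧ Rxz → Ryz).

◇ψ → □◇ψ

This is the Euclidean property; the standard corresponding axiom is 5: ◇ψ → □◇ψ.
Suppose ◇ψ→□◇ψ is valid. Take Rxy, Rxz and set V(ψ)={y}. Then ◇ψ at x, so □◇ψ at x, so ◇ψ at z, so some w with Rzw has ψ; w=y, i.e. Rzy. By symmetry of the argument, Ryz.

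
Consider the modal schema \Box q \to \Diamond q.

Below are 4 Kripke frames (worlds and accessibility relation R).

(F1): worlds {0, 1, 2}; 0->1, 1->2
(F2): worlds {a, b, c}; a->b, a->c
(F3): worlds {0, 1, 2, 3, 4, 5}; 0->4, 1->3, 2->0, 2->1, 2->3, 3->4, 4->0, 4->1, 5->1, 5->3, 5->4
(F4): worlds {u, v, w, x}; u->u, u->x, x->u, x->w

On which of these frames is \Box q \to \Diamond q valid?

This is the axiom for seriality; its first-order frame correspondent is \forall x \exists y Rxy.
(F1): fails — world 2 has no successor.
(F2): fails — world b has no successor.
(F3): holds.
(F4): fails — world v has no successor.

(F3)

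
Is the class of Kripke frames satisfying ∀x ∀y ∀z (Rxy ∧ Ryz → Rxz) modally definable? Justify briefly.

This is a Sahlqvist condition; the 4 axiom □q → □□q defines it.

Definable; □q → □□q defines it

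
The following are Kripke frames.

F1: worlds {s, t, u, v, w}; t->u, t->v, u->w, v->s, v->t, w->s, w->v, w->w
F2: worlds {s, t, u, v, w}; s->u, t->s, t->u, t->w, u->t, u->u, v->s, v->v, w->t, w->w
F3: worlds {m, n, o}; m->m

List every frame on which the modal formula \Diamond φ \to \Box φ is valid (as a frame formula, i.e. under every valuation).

This is the axiom for partial functionality; its first-order frame correspondent is \forall x \forall y \forall z (Rxy \wedge Rxz \to y = z).
F1: fails — t sees both u and v.
F2: fails — t sees both s and u.
F3: holds.
Valid on: F3.

F3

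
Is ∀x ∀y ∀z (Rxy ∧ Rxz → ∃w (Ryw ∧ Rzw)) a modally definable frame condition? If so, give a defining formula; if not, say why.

Yes — defined by ◇□p → □◇p

This is a Sahlqvist condition; the .2 axiom ◇□p → □◇p defines it.
Suppose ◇□p→□◇p is valid. Take Rxy, Rxz and set V(p)={w : Ryw}. Then □p at y so ◇□p at x, so □◇p at x, so ◇p at z, giving w with Rzw and Ryw.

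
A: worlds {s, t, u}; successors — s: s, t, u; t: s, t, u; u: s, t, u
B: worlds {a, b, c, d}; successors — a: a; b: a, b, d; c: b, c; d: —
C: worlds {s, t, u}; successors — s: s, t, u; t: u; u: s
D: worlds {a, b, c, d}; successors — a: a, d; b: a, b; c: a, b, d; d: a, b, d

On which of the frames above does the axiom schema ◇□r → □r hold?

This is the axiom for the Euclidean property; its first-order frame correspondent is ∀x ∀y ∀z (Rxy ∧ Rxz → Ryz).
A: holds.
B: fails — Rba and Rbb but not Rab.
C: fails — Rsu and Rsu but not Ruu.
D: fails — Rba and Rbb but not Rab.
Valid on: A.

A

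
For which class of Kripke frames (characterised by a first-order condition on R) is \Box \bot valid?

□⊥ is valid iff no world has any successor (otherwise □⊥ fails at any world with one).
Conversely, any frame satisfying \forall x \forall y \neg Rxy validates the schema.
So the correspondent is emptiness of R.

emptiness of R: \forall x \forall y \neg Rxy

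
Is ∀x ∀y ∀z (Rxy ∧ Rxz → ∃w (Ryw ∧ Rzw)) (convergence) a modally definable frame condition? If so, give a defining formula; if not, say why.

Yes: it is convergence, defined by the .2 schema ◇□p → □◇p.

Yes — defined by ◇□p → □◇p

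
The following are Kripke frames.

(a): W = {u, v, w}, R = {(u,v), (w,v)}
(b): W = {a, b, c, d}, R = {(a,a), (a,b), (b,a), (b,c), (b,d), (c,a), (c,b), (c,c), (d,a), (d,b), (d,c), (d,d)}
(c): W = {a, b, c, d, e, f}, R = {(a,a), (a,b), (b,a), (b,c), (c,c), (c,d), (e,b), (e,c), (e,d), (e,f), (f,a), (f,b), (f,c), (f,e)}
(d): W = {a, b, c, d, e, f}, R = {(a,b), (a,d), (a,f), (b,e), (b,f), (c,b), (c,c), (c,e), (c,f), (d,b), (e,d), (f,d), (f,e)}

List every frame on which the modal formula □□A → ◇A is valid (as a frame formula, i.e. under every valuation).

(b)

The schema corresponds to a generalized confluence (Geach) condition: ∀x ∃w (xR²w ∧ xRw).
(a): fails — at u but no t with uR²t and uRt.
(b): ✓.
(c): fails — at d but no w with dR²w and dRw.
(d): fails — at d but no w with dR²w and dRw.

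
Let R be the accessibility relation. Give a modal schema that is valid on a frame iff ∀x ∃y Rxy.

□q → ◇q

The condition is seriality. The D schema □q → ◇q defines it.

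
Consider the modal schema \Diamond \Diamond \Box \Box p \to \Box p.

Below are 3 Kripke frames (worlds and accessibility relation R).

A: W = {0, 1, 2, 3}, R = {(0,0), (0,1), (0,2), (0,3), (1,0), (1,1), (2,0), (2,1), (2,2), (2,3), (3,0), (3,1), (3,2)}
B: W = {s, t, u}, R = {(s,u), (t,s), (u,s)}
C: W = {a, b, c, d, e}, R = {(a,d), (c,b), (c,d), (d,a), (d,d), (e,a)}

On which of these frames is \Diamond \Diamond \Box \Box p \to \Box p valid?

A

The schema corresponds to a generalized confluence (Geach) condition: \forall x \forall y \forall z ((x R^2 y \wedge xRz) \to \exists w (y R^2 w \wedge z = w)).
A: ✓.
B: fails — sR²s, sRu but no w with sR²w and u=w.
C: fails — cR²a, cRb but no w with aR²w and b=w.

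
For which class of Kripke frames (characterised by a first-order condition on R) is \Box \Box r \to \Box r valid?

Suppose □□r→□r is valid. Take Rxy and set V(r)={w : xR²w}. Then □□r at x, so □r at x, so r at y, i.e. ∃z(Rxz∧Rzy).

density: \forall x \forall y (Rxy \to \exists z (Rxz \wedge Rzy))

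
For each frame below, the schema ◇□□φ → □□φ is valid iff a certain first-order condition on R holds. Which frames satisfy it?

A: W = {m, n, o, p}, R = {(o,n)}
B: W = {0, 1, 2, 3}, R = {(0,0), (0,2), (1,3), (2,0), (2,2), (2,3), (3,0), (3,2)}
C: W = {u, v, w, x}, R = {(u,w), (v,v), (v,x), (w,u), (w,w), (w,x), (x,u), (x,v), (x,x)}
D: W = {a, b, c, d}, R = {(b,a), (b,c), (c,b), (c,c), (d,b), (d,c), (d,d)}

Frame correspondent (Sahlqvist): ∀x ∀y ∀z ((xRy ∧ xR²z) → ∃w (yR²w ∧ z = w)) — i.e. a generalized confluence (Geach) condition.
A: satisfies the condition.
B: satisfies the condition.
C: fails — wRu, wR²v but no t with uR²t and v=t.
D: fails — bRa, bR²b but no w with aR²w and b=w.

A, B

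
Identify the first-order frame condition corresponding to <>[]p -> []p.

The Euclidean property

Equivalently (dual form): ◇p → □◇p.
Suppose ◇p→□◇p is valid. Take Rxy, Rxz and set V(p)={y}. Then ◇p at x, so □◇p at x, so ◇p at z, so some w with Rzw has p; w=y, i.e. Rzy. By symmetry of the argument, Ryz.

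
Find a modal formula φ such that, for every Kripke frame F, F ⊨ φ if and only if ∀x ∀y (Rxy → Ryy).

A defining formula is □(□p → p) (the T□ axiom).
Suppose □(□p→p) is valid. Take Rxy and set V(p)={w : Ryw}. Then at y, □p holds; since □(□p→p) at x, □p→p at y, so p at y, i.e. Ryy.

□(□p → p)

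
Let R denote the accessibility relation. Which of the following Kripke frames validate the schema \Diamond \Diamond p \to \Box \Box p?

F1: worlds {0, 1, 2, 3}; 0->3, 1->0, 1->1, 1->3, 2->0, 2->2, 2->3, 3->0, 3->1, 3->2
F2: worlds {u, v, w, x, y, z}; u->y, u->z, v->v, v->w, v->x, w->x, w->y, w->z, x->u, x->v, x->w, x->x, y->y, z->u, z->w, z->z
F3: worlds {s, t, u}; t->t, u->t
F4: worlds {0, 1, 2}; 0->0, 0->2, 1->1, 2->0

The schema corresponds to a generalized confluence (Geach) condition: \forall x \forall y \forall z ((x R^2 y \wedge x R^2 z) \to \exists w (y = w \wedge z = w)).
F1: fails — 0R²0, 0R²1 but 0 ≠ 1.
F2: fails — uR²u, uR²w but u ≠ w.
F3: condition met.
F4: fails — 0R²0, 0R²2 but 0 ≠ 2.

F3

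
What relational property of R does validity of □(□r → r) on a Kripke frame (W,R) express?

This is the T□ axiom.
It corresponds to shift-reflexivity: ∀x ∀y (Rxy → Ryy).

Shift-reflexivity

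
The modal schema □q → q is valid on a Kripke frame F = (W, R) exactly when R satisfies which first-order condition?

reflexivity: ∀x Rxx

Suppose □q→q is valid. At any x set V(q)={w : Rxw}. Then □q holds at x, so q holds at x, i.e. Rxx.
Conversely, any frame satisfying ∀x Rxx validates the schema.
Frame condition: ∀x Rxx.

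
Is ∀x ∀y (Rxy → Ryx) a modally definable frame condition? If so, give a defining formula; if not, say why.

Yes — defined by r → □◇r

Yes: it is symmetry, defined by the B schema r → □◇r.
Suppose r→□◇r is valid. Take Rxy and set V(r)={x}. Then r at x, so □◇r at x, so ◇r at y, so some z with Ryz has r; z=x, i.e. Ryx.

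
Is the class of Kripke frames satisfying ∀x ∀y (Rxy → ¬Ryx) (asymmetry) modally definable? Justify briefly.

No

Modal frame validity is preserved under surjective bounded morphisms.
The 4-cycle (worlds w0,w1,w2,w3 with w0→w1→w2→w3→w0) is asymmetric. Mapping every world to a single reflexive point • is a surjective bounded morphism, and the reflexive point is not asymmetric (R•• but asymmetry requires ¬R••).
So no modal formula (or set of formulas) defines exactly the asymmetric frames.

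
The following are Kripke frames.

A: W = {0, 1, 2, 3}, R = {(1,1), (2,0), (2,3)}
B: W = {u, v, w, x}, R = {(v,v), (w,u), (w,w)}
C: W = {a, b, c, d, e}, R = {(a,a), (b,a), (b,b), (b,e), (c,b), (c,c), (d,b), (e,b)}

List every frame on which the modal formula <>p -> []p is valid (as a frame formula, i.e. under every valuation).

none

This is the axiom for partial functionality; its first-order frame correspondent is forall x forall y forall z (Rxy & Rxz -> y = z).
A: fails — 2 sees both 0 and 3.
B: fails — w sees both u and w.
C: fails — b sees both a and b.
Valid on no frame.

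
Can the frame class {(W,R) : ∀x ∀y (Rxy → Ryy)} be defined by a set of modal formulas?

The condition is shift-reflexivity. A defining modal formula is □(□r → r).

Yes — defined by □(□r → r)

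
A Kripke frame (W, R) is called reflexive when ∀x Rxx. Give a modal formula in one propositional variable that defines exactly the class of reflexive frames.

A defining formula is □r → r (the T axiom).
Suppose □r→r is valid. At any x set V(r)={w : Rxw}. Then □r holds at x, so r holds at x, i.e. Rxx.

□r → r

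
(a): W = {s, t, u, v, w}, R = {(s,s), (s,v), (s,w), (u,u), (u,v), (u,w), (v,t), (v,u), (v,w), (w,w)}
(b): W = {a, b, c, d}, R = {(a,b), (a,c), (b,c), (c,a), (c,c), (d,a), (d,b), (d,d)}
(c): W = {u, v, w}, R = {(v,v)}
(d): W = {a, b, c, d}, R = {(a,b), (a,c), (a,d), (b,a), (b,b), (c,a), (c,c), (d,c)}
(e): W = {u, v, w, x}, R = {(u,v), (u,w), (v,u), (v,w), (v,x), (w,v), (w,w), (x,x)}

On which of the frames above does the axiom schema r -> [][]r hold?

This is the axiom for a generalized confluence (Geach) condition; its first-order frame correspondent is forall x forall z (x R^2 z -> exists w (x = w & z = w)).
(a): fails — sR²t but s ≠ t.
(b): fails — aR²c but a ≠ c.
(c): condition met.
(d): fails — aR²b but a ≠ b.
(e): fails — uR²v but u ≠ v.
Valid on: (c).

(c)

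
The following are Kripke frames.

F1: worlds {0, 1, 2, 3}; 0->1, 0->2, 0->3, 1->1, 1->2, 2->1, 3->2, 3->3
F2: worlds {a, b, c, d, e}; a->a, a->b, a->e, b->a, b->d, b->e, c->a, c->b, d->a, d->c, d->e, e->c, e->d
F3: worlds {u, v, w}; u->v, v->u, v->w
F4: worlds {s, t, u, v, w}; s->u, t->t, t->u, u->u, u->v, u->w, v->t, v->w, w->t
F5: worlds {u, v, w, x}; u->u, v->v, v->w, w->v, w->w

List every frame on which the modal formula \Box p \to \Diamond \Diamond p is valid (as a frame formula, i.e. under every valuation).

Frame correspondent (Sahlqvist): \forall x \exists w (xRw \wedge x R^2 w) — i.e. a generalized confluence (Geach) condition.
F1: satisfies the condition.
F2: satisfies the condition.
F3: fails — at u but no t with uRt and uR²t.
F4: satisfies the condition.
F5: fails — at x but no t with xRt and xR²t.
Valid on: F1, F2, F4.

F1, F2, F4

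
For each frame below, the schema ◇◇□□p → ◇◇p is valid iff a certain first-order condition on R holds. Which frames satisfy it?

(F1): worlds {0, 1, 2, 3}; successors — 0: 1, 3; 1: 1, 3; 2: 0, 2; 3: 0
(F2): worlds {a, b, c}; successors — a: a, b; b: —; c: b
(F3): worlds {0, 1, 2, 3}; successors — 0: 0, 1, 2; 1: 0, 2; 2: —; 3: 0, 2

The schema corresponds to a generalized confluence (Geach) condition: ∀x ∀y (xR²y → ∃w (yR²w ∧ xR²w)).
(F1): condition met.
(F2): fails — aR²b but no w with bR²w and aR²w.
(F3): fails — 0R²2 but no w with 2R²w and 0R²w.

(F1)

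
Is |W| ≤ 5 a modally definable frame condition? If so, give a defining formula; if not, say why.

Any modally definable frame class is closed under disjoint unions.
Any modal formula valid on each of 6 disjoint one-world frames is valid on their disjoint union (validity is preserved under disjoint unions). Each one-world frame has |W|=1≤5, but the union has |W|=6.
Hence having at most 5 worlds is not modally definable.

No — not modally definable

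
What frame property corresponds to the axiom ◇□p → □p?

This is frame-equivalent to ◇p → □◇p (substitute ¬p for p and contrapose).
Suppose ◇p→□◇p is valid. Take Rxy, Rxz and set V(p)={y}. Then ◇p at x, so □◇p at x, so ◇p at z, so some w with Rzw has p; w=y, i.e. Rzy. By symmetry of the argument, Ryz.

The Euclidean property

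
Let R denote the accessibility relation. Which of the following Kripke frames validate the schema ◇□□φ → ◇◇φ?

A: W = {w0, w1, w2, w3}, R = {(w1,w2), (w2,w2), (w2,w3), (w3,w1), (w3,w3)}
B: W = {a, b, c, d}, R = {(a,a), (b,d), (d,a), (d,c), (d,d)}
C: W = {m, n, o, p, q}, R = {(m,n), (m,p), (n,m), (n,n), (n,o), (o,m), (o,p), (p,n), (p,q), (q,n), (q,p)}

A, C

This is the axiom for a generalized confluence (Geach) condition; its first-order frame correspondent is ∀x ∀y (xRy → ∃w (yR²w ∧ xR²w)).
A: holds.
B: fails — dRc but no w with cR²w and dR²w.
C: holds.
Valid on: A, C.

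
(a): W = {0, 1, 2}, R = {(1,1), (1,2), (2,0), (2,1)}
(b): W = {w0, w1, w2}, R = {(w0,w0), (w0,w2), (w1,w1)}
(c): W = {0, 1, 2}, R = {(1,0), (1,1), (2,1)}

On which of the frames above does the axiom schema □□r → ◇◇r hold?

The schema corresponds to a generalized confluence (Geach) condition: ∀x ∃w (xR²w ∧ xR²w).
(a): fails — at 0 but no w with 0R²w and 0R²w.
(b): fails — at w2 but no w with w2R²w and w2R²w.
(c): fails — at 0 but no w with 0R²w and 0R²w.
Valid on no frame.

none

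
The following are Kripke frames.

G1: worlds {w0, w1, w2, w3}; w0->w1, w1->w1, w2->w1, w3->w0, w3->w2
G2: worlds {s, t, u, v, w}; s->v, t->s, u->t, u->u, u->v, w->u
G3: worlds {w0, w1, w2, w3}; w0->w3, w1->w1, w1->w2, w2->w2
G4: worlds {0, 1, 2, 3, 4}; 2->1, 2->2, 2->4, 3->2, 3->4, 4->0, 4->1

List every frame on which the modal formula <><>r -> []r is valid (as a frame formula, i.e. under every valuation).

none

This is the axiom for a generalized confluence (Geach) condition; its first-order frame correspondent is forall x forall y forall z ((x R^2 y & xRz) -> exists w (y = w & z = w)).
G1: fails — w3R²w1, w3Rw0 but w1 ≠ w0.
G2: fails — tR²v, tRs but v ≠ s.
G3: fails — w1R²w1, w1Rw2 but w1 ≠ w2.
G4: fails — 2R²0, 2R1 but 0 ≠ 1.
Valid on no frame.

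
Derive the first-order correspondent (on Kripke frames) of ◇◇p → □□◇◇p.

∀x ∀y ∀z ((xR²y ∧ xR²z) → ∃w (y = w ∧ zR²w))

This is a Sahlqvist (Geach-type) schema ◇^2□^0p → □^2◇^2p.
Minimal-valuation argument: fix x; take any y with xR^2y and any z with xR^2z. Set V(p) to the set of worlds R-reachable from y in exactly 0 steps. Then □^0p holds at y, so the antecedent holds at x; validity forces ◇^2p at z, giving a w with zR^2w and yR^0w.
First-order correspondent: ∀x ∀y ∀z ((xR²y ∧ xR²z) → ∃w (y = w ∧ zR²w)).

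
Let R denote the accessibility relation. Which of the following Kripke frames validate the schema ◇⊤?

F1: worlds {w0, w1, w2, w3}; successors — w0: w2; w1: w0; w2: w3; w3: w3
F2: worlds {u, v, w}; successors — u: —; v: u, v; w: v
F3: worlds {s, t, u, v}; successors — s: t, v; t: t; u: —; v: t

F1

The schema corresponds to seriality: ∀x ∃y Rxy.
F1: condition met.
F2: fails — world u has no successor.
F3: fails — world u has no successor.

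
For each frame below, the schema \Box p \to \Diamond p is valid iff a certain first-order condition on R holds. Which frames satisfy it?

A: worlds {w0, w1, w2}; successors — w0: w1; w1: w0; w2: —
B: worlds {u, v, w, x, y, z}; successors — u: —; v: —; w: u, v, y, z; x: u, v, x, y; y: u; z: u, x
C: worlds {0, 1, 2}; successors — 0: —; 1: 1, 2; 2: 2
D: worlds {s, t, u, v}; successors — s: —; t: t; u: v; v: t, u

none

Frame correspondent (Sahlqvist): \forall x \exists y Rxy — i.e. seriality.
A: fails — world w2 has no successor.
B: fails — world u has no successor.
C: fails — world 0 has no successor.
D: fails — world s has no successor.
Valid on no frame.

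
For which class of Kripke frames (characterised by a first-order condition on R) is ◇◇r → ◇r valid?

Equivalently (dual form): □r → □□r.
Suppose □r→□□r is valid. Take Rxy, Ryz and set V(r)={w : Rxw}. Then □r at x, so □□r at x, so □r at y, so r at z, i.e. Rxz.

transitivity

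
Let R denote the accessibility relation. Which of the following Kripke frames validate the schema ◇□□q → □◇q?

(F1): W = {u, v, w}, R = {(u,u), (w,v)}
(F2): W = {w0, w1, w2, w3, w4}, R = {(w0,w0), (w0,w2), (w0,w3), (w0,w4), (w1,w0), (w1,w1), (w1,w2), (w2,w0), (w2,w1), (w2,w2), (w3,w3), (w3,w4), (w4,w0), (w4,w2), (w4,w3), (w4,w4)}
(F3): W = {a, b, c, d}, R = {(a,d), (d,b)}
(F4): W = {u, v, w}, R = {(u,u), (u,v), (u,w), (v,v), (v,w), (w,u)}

Frame correspondent (Sahlqvist): ∀x ∀y ∀z ((xRy ∧ xRz) → ∃w (yR²w ∧ zRw)) — i.e. a generalized confluence (Geach) condition.
(F1): fails — wRv, wRv but no t with vR²t and vRt.
(F2): ✓.
(F3): fails — aRd, aRd but no w with dR²w and dRw.
(F4): ✓.

(F2), (F4)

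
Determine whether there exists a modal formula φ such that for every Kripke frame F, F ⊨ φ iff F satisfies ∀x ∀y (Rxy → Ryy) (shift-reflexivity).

Yes — defined by □(□p → p)

This is a Sahlqvist condition; the T□ axiom □(□p → p) defines it.
Suppose □(□p→p) is valid. Take Rxy and set V(p)={w : Ryw}. Then at y, □p holds; since □(□p→p) at x, □p→p at y, so p at y, i.e. Ryy.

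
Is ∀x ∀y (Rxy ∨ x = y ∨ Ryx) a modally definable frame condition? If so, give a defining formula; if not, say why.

Modal frame validity is preserved under disjoint unions.
Take 4 disjoint single-world reflexive frames: each is trivially connected, but their disjoint union has 4 worlds with no edge between distinct components, so it is not connected.
Hence connectedness of R is not modally definable.

No — not modally definable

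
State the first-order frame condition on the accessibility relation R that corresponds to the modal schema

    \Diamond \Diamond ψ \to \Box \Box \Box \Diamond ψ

This is a Sahlqvist (Geach-type) schema ◇^2□^0ψ → □^3◇^1ψ.
First-order correspondent: \forall x \forall y \forall z ((x R^2 y \wedge x R^3 z) \to \exists w (y = w \wedge zRw)).

\forall x \forall y \forall z ((x R^2 y \wedge x R^3 z) \to \exists w (y = w \wedge zRw))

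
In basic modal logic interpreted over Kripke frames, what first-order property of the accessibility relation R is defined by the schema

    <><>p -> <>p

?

This schema is equivalent to the 4 axiom □p → □□p.
Its frame correspondent is transitivity — forall x forall y forall z (Rxy & Ryz -> Rxz).

transitivity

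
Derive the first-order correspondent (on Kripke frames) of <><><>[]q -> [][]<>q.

This is a Sahlqvist (Geach-type) schema ◇^3□^1q → □^2◇^1q.
Minimal-valuation argument: fix x; take any y with xR^3y and any z with xR^2z. Set V(q) to the set of worlds R-reachable from y in exactly 1 step. Then □^1q holds at y, so the antecedent holds at x; validity forces ◇^1q at z, giving a w with zR^1w and yR^1w.
First-order correspondent: forall x forall y forall z ((x R^3 y & x R^2 z) -> exists w (yRw & zRw)).

forall x forall y forall z ((x R^3 y & x R^2 z) -> exists w (yRw & zRw))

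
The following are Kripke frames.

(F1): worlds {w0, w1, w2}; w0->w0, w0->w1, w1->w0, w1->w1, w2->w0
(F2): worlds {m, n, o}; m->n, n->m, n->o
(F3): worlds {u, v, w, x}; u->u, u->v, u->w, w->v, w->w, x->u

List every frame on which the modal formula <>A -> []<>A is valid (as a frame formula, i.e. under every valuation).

(F1)

Frame correspondent (Sahlqvist): forall x forall y forall z (Rxy & Rxz -> Ryz) — i.e. the Euclidean property.
(F1): satisfies the condition.
(F2): fails — Rmn and Rmn but not Rnn.
(F3): fails — Ruv and Ruv but not Rvv.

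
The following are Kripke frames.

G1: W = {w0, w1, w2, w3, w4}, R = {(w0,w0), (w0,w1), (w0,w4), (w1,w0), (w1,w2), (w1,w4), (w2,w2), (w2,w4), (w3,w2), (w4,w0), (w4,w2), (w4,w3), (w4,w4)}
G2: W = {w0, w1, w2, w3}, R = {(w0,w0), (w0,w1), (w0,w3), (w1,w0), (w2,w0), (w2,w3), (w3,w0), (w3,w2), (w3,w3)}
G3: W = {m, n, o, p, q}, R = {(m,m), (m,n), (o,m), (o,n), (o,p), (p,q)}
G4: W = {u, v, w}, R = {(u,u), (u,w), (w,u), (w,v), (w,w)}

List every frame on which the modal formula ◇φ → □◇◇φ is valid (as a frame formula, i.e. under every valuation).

Frame correspondent (Sahlqvist): ∀x ∀y ∀z ((xRy ∧ xRz) → ∃w (y = w ∧ zR²w)) — i.e. a generalized confluence (Geach) condition.
G1: fails — w4Rw0, w4Rw3 but no w with w0=w and w3R²w.
G2: ✓.
G3: fails — mRm, mRn but no w with m=w and nR²w.
G4: fails — wRu, wRv but no t with u=t and vR²t.
Valid on: G2.

G2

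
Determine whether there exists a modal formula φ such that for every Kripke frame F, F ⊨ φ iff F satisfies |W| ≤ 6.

No

Modal frame validity is preserved under disjoint unions.
Any modal formula valid on each of 7 disjoint one-world frames is valid on their disjoint union (validity is preserved under disjoint unions). Each one-world frame has |W|=1≤6, but the union has |W|=7.
So the class is not modally definable.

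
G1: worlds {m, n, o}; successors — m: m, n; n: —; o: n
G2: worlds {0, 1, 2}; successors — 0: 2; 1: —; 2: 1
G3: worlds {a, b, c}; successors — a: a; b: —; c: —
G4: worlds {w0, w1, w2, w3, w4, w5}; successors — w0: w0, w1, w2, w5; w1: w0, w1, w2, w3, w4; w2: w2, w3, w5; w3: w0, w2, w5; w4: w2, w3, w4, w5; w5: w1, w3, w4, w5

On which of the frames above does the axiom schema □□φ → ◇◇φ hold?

G4

This is the axiom for a generalized confluence (Geach) condition; its first-order frame correspondent is ∀x ∃w (xR²w ∧ xR²w).
G1: fails — at n but no w with nR²w and nR²w.
G2: fails — at 1 but no w with 1R²w and 1R²w.
G3: fails — at b but no w with bR²w and bR²w.
G4: holds.
Valid on: G4.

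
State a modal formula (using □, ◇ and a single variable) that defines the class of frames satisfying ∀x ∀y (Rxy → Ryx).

s → □◇s

The condition is symmetry. The B schema s → □◇s defines it.
Suppose s→□◇s is valid. Take Rxy and set V(s)={x}. Then s at x, so □◇s at x, so ◇s at y, so some z with Ryz has s; z=x, i.e. Ryx.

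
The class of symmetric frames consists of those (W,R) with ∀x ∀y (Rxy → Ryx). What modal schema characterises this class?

r → □◇r

The condition is symmetry. The B schema r → □◇r defines it.
Suppose r→□◇r is valid. Take Rxy and set V(r)={x}. Then r at x, so □◇r at x, so ◇r at y, so some z with Ryz has r; z=x, i.e. Ryx.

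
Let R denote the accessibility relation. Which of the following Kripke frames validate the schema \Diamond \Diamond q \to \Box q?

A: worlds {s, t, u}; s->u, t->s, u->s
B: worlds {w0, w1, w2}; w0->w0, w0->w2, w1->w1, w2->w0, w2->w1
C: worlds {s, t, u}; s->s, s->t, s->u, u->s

none

The schema corresponds to a generalized confluence (Geach) condition: \forall x \forall y \forall z ((x R^2 y \wedge xRz) \to \exists w (y = w \wedge z = w)).
A: fails — sR²s, sRu but s ≠ u.
B: fails — w0R²w0, w0Rw2 but w0 ≠ w2.
C: fails — sR²s, sRt but s ≠ t.
Valid on no frame.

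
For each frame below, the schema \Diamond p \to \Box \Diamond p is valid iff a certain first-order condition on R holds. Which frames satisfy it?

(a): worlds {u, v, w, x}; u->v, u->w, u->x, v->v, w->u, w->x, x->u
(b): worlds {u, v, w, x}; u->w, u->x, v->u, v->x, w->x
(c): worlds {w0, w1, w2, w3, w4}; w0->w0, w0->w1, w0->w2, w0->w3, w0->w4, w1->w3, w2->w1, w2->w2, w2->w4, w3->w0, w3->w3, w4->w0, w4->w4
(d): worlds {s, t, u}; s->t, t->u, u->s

none

Frame correspondent (Sahlqvist): \forall x \forall y \forall z (Rxy \wedge Rxz \to Ryz) — i.e. the Euclidean property.
(a): fails — Ruv and Ruw but not Rvw.
(b): fails — Ruw and Ruw but not Rww.
(c): fails — Rw0w4 and Rw0w1 but not Rw4w1.
(d): fails — Rst and Rst but not Rtt.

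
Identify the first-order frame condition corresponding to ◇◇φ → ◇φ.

Transitivity

This schema is equivalent to the 4 axiom □φ → □□φ.
It corresponds to transitivity: ∀x ∀y ∀z (Rxy ∧ Ryz → Rxz).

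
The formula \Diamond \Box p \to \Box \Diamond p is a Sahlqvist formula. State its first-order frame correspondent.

convergence: \forall x \forall y \forall z (Rxy \wedge Rxz \to \exists w (Ryw \wedge Rzw))

Suppose ◇□p→□◇p is valid. Take Rxy, Rxz and set V(p)={w : Ryw}. Then □p at y so ◇□p at x, so □◇p at x, so ◇p at z, giving w with Rzw and Ryw.
Conversely, any frame satisfying \forall x \forall y \forall z (Rxy \wedge Rxz \to \exists w (Ryw \wedge Rzw)) validates the schema.
Frame condition: \forall x \forall y \forall z (Rxy \wedge Rxz \to \exists w (Ryw \wedge Rzw)).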